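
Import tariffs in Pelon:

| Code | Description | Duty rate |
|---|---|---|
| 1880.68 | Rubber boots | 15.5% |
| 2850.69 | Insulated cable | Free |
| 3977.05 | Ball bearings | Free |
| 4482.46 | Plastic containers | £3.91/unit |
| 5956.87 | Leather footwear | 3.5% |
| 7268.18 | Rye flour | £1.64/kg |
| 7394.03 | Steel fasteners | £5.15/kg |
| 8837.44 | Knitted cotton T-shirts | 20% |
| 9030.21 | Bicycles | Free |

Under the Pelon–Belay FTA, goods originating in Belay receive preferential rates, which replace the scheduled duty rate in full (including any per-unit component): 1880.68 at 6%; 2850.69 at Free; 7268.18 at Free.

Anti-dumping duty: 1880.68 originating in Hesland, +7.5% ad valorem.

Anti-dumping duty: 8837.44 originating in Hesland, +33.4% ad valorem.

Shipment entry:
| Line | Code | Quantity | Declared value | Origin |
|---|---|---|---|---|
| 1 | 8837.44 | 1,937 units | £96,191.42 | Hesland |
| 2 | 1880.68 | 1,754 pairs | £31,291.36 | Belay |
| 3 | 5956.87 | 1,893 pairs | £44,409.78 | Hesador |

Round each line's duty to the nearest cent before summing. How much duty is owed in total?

Line 1 (8837.44, Hesland, 1,937 units, £96,191.42):
Base rate for 8837.44 is 20%.
Additional duty on 8837.44 from Hesland: +33.4%. Applied ad valorem rate: 20% + 33.4% = 53.4%.
Duty = £96,191.42 × 53.4% = £51,366.22.
Line 2 (1880.68, Belay, 1,754 pairs, £31,291.36):
Base rate for 1880.68 is 15.5%.
Origin Belay qualifies under the Pelon–Belay agreement and 1880.68 is covered: preferential rate 6% applies instead.
The additional-duty order on 1880.68 targets Hesland, not Belay; it does not apply.
Duty = £31,291.36 × 6% = £1,877.48.
Line 3 (5956.87, Hesador, 1,893 pairs, £44,409.78):
Base rate for 5956.87 is 3.5%.
Duty = £44,409.78 × 3.5% = £1,554.34.
Total = £51,366.22 + £1,877.48 + £1,554.34 = £54,798.04.

£54,798.04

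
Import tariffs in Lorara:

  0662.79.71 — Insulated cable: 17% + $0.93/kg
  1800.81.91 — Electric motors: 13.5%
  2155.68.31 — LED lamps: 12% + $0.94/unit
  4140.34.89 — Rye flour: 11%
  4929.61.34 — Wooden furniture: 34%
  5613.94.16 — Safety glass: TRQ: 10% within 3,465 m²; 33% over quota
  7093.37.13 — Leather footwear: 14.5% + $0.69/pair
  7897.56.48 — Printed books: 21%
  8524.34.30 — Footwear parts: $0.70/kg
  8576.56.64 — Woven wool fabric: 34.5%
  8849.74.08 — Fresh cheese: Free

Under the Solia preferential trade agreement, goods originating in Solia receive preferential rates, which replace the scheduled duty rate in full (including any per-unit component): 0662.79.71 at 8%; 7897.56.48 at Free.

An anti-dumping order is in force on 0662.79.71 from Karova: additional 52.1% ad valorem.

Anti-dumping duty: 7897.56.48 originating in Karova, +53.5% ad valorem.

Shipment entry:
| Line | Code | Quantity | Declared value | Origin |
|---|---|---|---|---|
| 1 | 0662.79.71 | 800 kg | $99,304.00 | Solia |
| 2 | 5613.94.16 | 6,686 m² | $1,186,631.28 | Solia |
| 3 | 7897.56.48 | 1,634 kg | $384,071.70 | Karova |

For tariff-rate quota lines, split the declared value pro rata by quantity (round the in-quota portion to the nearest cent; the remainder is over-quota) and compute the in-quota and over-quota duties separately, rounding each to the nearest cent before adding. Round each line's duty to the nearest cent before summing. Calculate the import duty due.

Line 1 (0662.79.71, Solia, 800 kg, $99,304.00):
Base rate for 0662.79.71 is 17% + $0.93/kg.
Origin Solia qualifies under the Lorara–Solia agreement and 0662.79.71 is covered: preferential rate 8% applies instead.
The additional-duty order on 0662.79.71 targets Karova, not Solia; it does not apply.
Duty = $99,304.00 × 8% = $7,944.32.
Line 2 (5613.94.16, Solia, 6,686 m², $1,186,631.28):
Code 5613.94.16 is under a tariff-rate quota (threshold 3,465 m²). In-quota: 3,465 m² at 10%; over-quota: 3,221 m² at 33%.
Pro-rata value split: in-quota = $1,186,631.28 × 3,465/6,686 = $614,968.20; over-quota = $1,186,631.28 − $614,968.20 = $571,663.08.
In-quota duty = $614,968.20 × 10% = $61,496.82. Over-quota duty = $571,663.08 × 33% = $188,648.82.
Line duty = $61,496.82 + $188,648.82 = $250,145.64.
Line 3 (7897.56.48, Karova, 1,634 kg, $384,071.70):
Base rate for 7897.56.48 is 21%.
7897.56.48 has an FTA preferential rate, but origin Karova is not Solia; base rate stands.
Additional duty on 7897.56.48 from Karova: +53.5%. Applied ad valorem rate: 21% + 53.5% = 74.5%.
Duty = $384,071.70 × 74.5% = $286,133.42.
Total = $7,944.32 + $250,145.64 + $286,133.42 = $544,223.38.

$544,223.38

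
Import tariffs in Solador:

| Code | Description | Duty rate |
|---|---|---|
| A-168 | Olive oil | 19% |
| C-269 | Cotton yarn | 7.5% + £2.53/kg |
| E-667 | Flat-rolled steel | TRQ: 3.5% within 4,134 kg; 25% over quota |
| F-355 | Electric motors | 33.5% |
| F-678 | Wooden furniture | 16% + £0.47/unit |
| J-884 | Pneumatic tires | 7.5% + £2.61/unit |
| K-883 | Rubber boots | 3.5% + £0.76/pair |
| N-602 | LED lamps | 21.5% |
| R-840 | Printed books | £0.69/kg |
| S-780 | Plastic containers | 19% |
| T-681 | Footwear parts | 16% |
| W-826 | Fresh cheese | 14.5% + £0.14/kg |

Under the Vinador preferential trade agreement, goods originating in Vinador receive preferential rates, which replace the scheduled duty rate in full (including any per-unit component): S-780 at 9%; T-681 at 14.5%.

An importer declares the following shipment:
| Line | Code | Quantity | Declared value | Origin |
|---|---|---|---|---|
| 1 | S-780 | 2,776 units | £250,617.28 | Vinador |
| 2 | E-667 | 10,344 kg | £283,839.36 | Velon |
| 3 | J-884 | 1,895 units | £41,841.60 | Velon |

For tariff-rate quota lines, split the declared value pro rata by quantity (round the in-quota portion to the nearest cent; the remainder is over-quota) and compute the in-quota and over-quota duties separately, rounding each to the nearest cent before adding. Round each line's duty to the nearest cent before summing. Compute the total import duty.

Line 1 (S-780, Vinador, 2,776 units, £250,617.28):
Base rate for S-780 is 19%.
Origin Vinador qualifies under the Solador–Vinador agreement and S-780 is covered: preferential rate 9% applies instead.
Duty = £250,617.28 × 9% = £22,555.56.
Line 2 (E-667, Velon, 10,344 kg, £283,839.36):
Code E-667 is under a tariff-rate quota (threshold 4,134 kg). In-quota: 4,134 kg at 3.5%; over-quota: 6,210 kg at 25%.
Pro-rata value split: in-quota = £283,839.36 × 4,134/10,344 = £113,436.96; over-quota = £283,839.36 − £113,436.96 = £170,402.40.
In-quota duty = £113,436.96 × 3.5% = £3,970.29. Over-quota duty = £170,402.40 × 25% = £42,600.60.
Line duty = £3,970.29 + £42,600.60 = £46,570.89.
Line 3 (J-884, Velon, 1,895 units, £41,841.60):
Base rate for J-884 is 7.5% + £2.61/unit.
Duty = £41,841.60 × 7.5% + 1,895 × £2.61 = £8,084.07.
Total = £22,555.56 + £46,570.89 + £8,084.07 = £77,210.52.

£77,210.52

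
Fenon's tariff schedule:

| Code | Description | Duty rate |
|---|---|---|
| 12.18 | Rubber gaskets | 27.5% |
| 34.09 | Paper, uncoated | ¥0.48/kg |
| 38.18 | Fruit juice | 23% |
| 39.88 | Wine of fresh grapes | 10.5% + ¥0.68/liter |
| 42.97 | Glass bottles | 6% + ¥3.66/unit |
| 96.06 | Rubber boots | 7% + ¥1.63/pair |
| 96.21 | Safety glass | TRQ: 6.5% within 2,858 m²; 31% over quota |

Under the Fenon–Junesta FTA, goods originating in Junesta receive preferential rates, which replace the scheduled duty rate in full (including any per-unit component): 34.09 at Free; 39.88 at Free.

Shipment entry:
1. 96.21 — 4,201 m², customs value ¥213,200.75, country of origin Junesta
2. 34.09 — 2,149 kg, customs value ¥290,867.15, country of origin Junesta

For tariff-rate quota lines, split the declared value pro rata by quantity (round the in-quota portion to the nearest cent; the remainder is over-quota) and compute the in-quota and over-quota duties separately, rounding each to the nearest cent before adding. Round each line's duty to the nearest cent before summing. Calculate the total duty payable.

¥30,556.58

Line 1 (96.21, Junesta, 4,201 m², ¥213,200.75):
Code 96.21 is under a tariff-rate quota (threshold 2,858 m²). In-quota: 2,858 m² at 6.5%; over-quota: 1,343 m² at 31%.
Pro-rata value split: in-quota = ¥213,200.75 × 2,858/4,201 = ¥145,043.50; over-quota = ¥213,200.75 − ¥145,043.50 = ¥68,157.25.
In-quota duty = ¥145,043.50 × 6.5% = ¥9,427.83. Over-quota duty = ¥68,157.25 × 31% = ¥21,128.75.
Line duty = ¥9,427.83 + ¥21,128.75 = ¥30,556.58.
Line 2 (34.09, Junesta, 2,149 kg, ¥290,867.15):
Base rate for 34.09 is ¥0.48/kg.
Origin Junesta qualifies under the Fenon–Junesta agreement and 34.09 is covered: preferential rate Free applies instead.
Duty = ¥290,867.15 × 0% = ¥0.00.
Total = ¥30,556.58 + ¥0.00 = ¥30,556.58.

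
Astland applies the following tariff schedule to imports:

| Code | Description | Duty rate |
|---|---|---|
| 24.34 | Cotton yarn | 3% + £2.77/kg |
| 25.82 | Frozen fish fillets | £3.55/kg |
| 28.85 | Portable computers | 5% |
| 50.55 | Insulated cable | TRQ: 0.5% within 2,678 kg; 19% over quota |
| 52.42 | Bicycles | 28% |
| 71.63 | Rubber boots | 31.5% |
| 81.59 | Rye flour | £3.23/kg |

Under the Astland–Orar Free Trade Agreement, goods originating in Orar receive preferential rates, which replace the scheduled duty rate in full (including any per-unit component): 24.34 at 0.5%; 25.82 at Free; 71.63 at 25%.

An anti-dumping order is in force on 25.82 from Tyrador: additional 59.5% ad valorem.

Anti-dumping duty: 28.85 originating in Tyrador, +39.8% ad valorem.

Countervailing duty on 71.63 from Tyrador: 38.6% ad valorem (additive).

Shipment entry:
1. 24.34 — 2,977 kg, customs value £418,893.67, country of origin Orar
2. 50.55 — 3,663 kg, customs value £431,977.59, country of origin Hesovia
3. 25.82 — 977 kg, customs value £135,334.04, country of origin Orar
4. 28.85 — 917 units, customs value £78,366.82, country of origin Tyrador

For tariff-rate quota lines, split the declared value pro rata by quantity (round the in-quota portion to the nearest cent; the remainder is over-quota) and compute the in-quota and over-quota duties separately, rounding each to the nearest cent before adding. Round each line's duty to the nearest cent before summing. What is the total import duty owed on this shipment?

Line 1 (24.34, Orar, 2,977 kg, £418,893.67):
Base rate for 24.34 is 3% + £2.77/kg.
Origin Orar qualifies under the Astland–Orar agreement and 24.34 is covered: preferential rate 0.5% applies instead.
Duty = £418,893.67 × 0.5% = £2,094.47.
Line 2 (50.55, Hesovia, 3,663 kg, £431,977.59):
Code 50.55 is under a tariff-rate quota (threshold 2,678 kg). In-quota: 2,678 kg at 0.5%; over-quota: 985 kg at 19%.
Pro-rata value split: in-quota = £431,977.59 × 2,678/3,663 = £315,816.54; over-quota = £431,977.59 − £315,816.54 = £116,161.05.
In-quota duty = £315,816.54 × 0.5% = £1,579.08. Over-quota duty = £116,161.05 × 19% = £22,070.60.
Line duty = £1,579.08 + £22,070.60 = £23,649.68.
Line 3 (25.82, Orar, 977 kg, £135,334.04):
Base rate for 25.82 is £3.55/kg.
Origin Orar qualifies under the Astland–Orar agreement and 25.82 is covered: preferential rate Free applies instead.
The additional-duty order on 25.82 targets Tyrador, not Orar; it does not apply.
Duty = £135,334.04 × 0% = £0.00.
Line 4 (28.85, Tyrador, 917 units, £78,366.82):
Base rate for 28.85 is 5%.
Additional duty on 28.85 from Tyrador: +39.8%. Applied ad valorem rate: 5% + 39.8% = 44.8%.
Duty = £78,366.82 × 44.8% = £35,108.34.
Total = £2,094.47 + £23,649.68 + £0.00 + £35,108.34 = £60,852.49.

£60,852.49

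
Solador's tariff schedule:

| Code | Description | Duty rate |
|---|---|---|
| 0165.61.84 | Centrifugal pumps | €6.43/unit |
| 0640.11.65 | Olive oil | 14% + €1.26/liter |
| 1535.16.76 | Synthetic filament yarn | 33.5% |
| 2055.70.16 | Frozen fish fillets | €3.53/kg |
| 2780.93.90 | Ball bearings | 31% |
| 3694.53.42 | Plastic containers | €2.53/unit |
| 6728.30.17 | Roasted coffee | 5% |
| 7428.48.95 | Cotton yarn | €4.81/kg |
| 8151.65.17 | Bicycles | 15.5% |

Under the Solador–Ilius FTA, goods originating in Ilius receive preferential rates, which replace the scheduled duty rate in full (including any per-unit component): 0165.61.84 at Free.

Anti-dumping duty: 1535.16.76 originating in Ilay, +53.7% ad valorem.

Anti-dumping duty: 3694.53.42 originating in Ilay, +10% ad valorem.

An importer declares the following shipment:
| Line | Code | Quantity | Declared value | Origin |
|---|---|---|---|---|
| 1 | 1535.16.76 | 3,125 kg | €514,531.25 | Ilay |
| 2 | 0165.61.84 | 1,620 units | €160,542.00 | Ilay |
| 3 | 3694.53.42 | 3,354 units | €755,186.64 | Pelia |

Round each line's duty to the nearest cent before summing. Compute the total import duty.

Line 1 (1535.16.76, Ilay, 3,125 kg, €514,531.25):
Base rate for 1535.16.76 is 33.5%.
Additional duty on 1535.16.76 from Ilay: +53.7%. Applied ad valorem rate: 33.5% + 53.7% = 87.2%.
Duty = €514,531.25 × 87.2% = €448,671.25.
Line 2 (0165.61.84, Ilay, 1,620 units, €160,542.00):
Base rate for 0165.61.84 is €6.43/unit.
0165.61.84 has an FTA preferential rate, but origin Ilay is not Ilius; base rate stands.
Duty = 1,620 × €6.43 = €10,416.60.
Line 3 (3694.53.42, Pelia, 3,354 units, €755,186.64):
Base rate for 3694.53.42 is €2.53/unit.
The additional-duty order on 3694.53.42 targets Ilay, not Pelia; it does not apply.
Duty = 3,354 × €2.53 = €8,485.62.
Total = €448,671.25 + €10,416.60 + €8,485.62 = €467,573.47.

€467,573.47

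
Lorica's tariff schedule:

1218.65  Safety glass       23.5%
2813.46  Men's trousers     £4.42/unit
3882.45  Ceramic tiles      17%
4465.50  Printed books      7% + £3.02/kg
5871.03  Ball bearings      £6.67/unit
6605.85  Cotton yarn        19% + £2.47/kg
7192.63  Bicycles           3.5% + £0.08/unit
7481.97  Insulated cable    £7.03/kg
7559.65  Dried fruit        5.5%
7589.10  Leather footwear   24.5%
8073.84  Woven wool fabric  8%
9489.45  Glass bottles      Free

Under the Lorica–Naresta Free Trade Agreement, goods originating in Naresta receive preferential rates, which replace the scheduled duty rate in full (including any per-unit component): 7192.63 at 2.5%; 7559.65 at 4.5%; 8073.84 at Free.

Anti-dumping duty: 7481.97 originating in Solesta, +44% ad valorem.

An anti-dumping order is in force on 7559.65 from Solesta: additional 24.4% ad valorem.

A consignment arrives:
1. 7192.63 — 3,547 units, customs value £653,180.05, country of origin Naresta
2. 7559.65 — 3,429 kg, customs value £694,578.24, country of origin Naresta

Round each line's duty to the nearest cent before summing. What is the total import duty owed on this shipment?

Line 1 (7192.63, Naresta, 3,547 units, £653,180.05):
Base rate for 7192.63 is 3.5% + £0.08/unit.
Origin Naresta qualifies under the Lorica–Naresta agreement and 7192.63 is covered: preferential rate 2.5% applies instead.
Duty = £653,180.05 × 2.5% = £16,329.50.
Line 2 (7559.65, Naresta, 3,429 kg, £694,578.24):
Base rate for 7559.65 is 5.5%.
Origin Naresta qualifies under the Lorica–Naresta agreement and 7559.65 is covered: preferential rate 4.5% applies instead.
The additional-duty order on 7559.65 targets Solesta, not Naresta; it does not apply.
Duty = £694,578.24 × 4.5% = £31,256.02.
Total = £16,329.50 + £31,256.02 = £47,585.52.

£47,585.52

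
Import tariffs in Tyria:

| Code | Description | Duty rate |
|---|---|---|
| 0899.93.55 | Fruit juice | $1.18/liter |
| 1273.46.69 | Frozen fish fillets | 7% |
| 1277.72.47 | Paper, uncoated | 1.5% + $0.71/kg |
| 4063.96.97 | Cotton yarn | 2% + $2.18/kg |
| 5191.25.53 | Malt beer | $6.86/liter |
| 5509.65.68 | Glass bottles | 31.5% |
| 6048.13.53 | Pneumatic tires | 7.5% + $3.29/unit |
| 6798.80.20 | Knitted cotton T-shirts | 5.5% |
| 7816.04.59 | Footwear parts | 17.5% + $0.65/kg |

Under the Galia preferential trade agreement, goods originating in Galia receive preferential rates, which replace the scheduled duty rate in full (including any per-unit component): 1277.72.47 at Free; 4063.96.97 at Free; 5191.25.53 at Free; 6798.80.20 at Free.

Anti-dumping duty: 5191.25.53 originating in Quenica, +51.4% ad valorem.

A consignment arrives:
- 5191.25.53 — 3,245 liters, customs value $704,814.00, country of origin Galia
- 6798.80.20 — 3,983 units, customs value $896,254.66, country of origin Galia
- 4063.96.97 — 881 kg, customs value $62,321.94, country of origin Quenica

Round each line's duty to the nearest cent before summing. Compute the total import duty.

Line 1 (5191.25.53, Galia, 3,245 liters, $704,814.00):
Base rate for 5191.25.53 is $6.86/liter.
Origin Galia qualifies under the Tyria–Galia agreement and 5191.25.53 is covered: preferential rate Free applies instead.
The additional-duty order on 5191.25.53 targets Quenica, not Galia; it does not apply.
Duty = $704,814.00 × 0% = $0.00.
Line 2 (6798.80.20, Galia, 3,983 units, $896,254.66):
Base rate for 6798.80.20 is 5.5%.
Origin Galia qualifies under the Tyria–Galia agreement and 6798.80.20 is covered: preferential rate Free applies instead.
Duty = $896,254.66 × 0% = $0.00.
Line 3 (4063.96.97, Quenica, 881 kg, $62,321.94):
Base rate for 4063.96.97 is 2% + $2.18/kg.
4063.96.97 has an FTA preferential rate, but origin Quenica is not Galia; base rate stands.
Duty = $62,321.94 × 2% + 881 × $2.18 = $3,167.02.
Total = $0.00 + $0.00 + $3,167.02 = $3,167.02.

$3,167.02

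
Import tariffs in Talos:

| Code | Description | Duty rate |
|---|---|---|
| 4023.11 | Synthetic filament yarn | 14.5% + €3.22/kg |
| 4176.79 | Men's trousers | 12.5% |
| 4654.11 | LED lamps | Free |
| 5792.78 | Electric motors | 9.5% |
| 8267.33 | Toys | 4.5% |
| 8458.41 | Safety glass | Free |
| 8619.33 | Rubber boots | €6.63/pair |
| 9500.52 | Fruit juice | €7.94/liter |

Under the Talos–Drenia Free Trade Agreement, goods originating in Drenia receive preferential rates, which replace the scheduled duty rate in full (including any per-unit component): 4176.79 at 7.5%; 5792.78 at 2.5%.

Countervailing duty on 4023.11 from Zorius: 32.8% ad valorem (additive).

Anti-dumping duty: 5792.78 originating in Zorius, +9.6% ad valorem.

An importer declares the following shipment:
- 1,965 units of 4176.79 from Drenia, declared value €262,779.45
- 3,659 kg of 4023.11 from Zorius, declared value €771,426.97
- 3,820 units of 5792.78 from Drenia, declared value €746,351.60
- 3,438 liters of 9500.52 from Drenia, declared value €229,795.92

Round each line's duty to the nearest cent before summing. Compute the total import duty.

€442,331.91

Line 1 (4176.79, Drenia, 1,965 units, €262,779.45):
Base rate for 4176.79 is 12.5%.
Origin Drenia qualifies under the Talos–Drenia agreement and 4176.79 is covered: preferential rate 7.5% applies instead.
Duty = €262,779.45 × 7.5% = €19,708.46.
Line 2 (4023.11, Zorius, 3,659 kg, €771,426.97):
Base rate for 4023.11 is 14.5% + €3.22/kg.
Additional duty on 4023.11 from Zorius: +32.8%. Applied ad valorem rate: 14.5% + 32.8% = 47.3%.
Duty = €771,426.97 × 47.3% + 3,659 × €3.22 = €376,666.94.
Line 3 (5792.78, Drenia, 3,820 units, €746,351.60):
Base rate for 5792.78 is 9.5%.
Origin Drenia qualifies under the Talos–Drenia agreement and 5792.78 is covered: preferential rate 2.5% applies instead.
The additional-duty order on 5792.78 targets Zorius, not Drenia; it does not apply.
Duty = €746,351.60 × 2.5% = €18,658.79.
Line 4 (9500.52, Drenia, 3,438 liters, €229,795.92):
Base rate for 9500.52 is €7.94/liter.
Origin Drenia is the FTA partner but 9500.52 is not on the preference list; base rate stands.
Duty = 3,438 × €7.94 = €27,297.72.
Total = €19,708.46 + €376,666.94 + €18,658.79 + €27,297.72 = €442,331.91.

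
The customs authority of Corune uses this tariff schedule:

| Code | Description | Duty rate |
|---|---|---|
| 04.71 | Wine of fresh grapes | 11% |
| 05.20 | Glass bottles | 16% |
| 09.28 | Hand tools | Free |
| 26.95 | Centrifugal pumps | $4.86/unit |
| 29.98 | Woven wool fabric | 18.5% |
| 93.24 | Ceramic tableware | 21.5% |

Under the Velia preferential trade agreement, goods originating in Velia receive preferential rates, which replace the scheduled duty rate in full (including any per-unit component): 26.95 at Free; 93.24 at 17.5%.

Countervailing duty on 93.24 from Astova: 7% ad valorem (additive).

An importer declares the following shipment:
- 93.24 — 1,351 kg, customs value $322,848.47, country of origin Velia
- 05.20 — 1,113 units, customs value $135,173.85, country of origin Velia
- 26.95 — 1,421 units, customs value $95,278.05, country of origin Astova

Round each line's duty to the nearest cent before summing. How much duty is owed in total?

Line 1 (93.24, Velia, 1,351 kg, $322,848.47):
Base rate for 93.24 is 21.5%.
Origin Velia qualifies under the Corune–Velia agreement and 93.24 is covered: preferential rate 17.5% applies instead.
The additional-duty order on 93.24 targets Astova, not Velia; it does not apply.
Duty = $322,848.47 × 17.5% = $56,498.48.
Line 2 (05.20, Velia, 1,113 units, $135,173.85):
Base rate for 05.20 is 16%.
Origin Velia is the FTA partner but 05.20 is not on the preference list; base rate stands.
Duty = $135,173.85 × 16% = $21,627.82.
Line 3 (26.95, Astova, 1,421 units, $95,278.05):
Base rate for 26.95 is $4.86/unit.
26.95 has an FTA preferential rate, but origin Astova is not Velia; base rate stands.
Duty = 1,421 × $4.86 = $6,906.06.
Total = $56,498.48 + $21,627.82 + $6,906.06 = $85,032.36.

$85,032.36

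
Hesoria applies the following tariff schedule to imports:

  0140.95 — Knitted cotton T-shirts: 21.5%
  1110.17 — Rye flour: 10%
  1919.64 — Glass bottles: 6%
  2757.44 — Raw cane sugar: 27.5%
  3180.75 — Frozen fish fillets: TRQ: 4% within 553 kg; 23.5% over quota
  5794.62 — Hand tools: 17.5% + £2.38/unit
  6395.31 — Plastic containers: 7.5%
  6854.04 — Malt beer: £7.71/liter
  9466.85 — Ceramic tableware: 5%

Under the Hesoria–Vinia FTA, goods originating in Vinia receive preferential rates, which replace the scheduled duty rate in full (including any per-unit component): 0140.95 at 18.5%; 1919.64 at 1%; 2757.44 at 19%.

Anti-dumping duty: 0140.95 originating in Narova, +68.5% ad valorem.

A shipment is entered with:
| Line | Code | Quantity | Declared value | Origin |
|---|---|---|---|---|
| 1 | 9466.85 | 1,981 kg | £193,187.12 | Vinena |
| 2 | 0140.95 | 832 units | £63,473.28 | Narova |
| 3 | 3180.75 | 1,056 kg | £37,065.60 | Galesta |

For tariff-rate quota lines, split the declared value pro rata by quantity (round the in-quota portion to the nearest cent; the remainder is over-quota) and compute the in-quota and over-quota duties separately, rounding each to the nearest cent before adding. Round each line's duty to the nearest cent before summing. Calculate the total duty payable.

Line 1 (9466.85, Vinena, 1,981 kg, £193,187.12):
Base rate for 9466.85 is 5%.
Duty = £193,187.12 × 5% = £9,659.36.
Line 2 (0140.95, Narova, 832 units, £63,473.28):
Base rate for 0140.95 is 21.5%.
0140.95 has an FTA preferential rate, but origin Narova is not Vinia; base rate stands.
Additional duty on 0140.95 from Narova: +68.5%. Applied ad valorem rate: 21.5% + 68.5% = 90%.
Duty = £63,473.28 × 90% = £57,125.95.
Line 3 (3180.75, Galesta, 1,056 kg, £37,065.60):
Code 3180.75 is under a tariff-rate quota (threshold 553 kg). In-quota: 553 kg at 4%; over-quota: 503 kg at 23.5%.
Pro-rata value split: in-quota = £37,065.60 × 553/1,056 = £19,410.30; over-quota = £37,065.60 − £19,410.30 = £17,655.30.
In-quota duty = £19,410.30 × 4% = £776.41. Over-quota duty = £17,655.30 × 23.5% = £4,149.00.
Line duty = £776.41 + £4,149.00 = £4,925.41.
Total = £9,659.36 + £57,125.95 + £4,925.41 = £71,710.72.

£71,710.72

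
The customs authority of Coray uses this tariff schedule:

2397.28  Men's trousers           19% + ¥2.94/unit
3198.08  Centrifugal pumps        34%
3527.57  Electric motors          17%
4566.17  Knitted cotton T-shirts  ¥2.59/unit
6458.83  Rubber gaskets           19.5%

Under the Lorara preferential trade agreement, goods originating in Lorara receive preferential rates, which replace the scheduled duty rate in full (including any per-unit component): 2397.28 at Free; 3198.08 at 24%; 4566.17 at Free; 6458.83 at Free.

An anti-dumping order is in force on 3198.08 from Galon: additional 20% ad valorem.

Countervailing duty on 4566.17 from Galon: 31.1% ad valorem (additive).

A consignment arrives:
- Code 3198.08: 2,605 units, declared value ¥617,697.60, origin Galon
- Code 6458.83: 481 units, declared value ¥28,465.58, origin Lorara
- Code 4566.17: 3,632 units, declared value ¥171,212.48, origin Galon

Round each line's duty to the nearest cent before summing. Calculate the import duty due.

¥396,210.66

Line 1 (3198.08, Galon, 2,605 units, ¥617,697.60):
Base rate for 3198.08 is 34%.
3198.08 has an FTA preferential rate, but origin Galon is not Lorara; base rate stands.
Additional duty on 3198.08 from Galon: +20%. Applied ad valorem rate: 34% + 20% = 54%.
Duty = ¥617,697.60 × 54% = ¥333,556.70.
Line 2 (6458.83, Lorara, 481 units, ¥28,465.58):
Base rate for 6458.83 is 19.5%.
Origin Lorara qualifies under the Coray–Lorara agreement and 6458.83 is covered: preferential rate Free applies instead.
Duty = ¥28,465.58 × 0% = ¥0.00.
Line 3 (4566.17, Galon, 3,632 units, ¥171,212.48):
Base rate for 4566.17 is ¥2.59/unit.
4566.17 has an FTA preferential rate, but origin Galon is not Lorara; base rate stands.
Additional duty on 4566.17 from Galon: +31.1% ad valorem. Applied ad valorem rate = 31.1%.
Duty = ¥171,212.48 × 31.1% + 3,632 × ¥2.59 = ¥62,653.96.
Total = ¥333,556.70 + ¥0.00 + ¥62,653.96 = ¥396,210.66.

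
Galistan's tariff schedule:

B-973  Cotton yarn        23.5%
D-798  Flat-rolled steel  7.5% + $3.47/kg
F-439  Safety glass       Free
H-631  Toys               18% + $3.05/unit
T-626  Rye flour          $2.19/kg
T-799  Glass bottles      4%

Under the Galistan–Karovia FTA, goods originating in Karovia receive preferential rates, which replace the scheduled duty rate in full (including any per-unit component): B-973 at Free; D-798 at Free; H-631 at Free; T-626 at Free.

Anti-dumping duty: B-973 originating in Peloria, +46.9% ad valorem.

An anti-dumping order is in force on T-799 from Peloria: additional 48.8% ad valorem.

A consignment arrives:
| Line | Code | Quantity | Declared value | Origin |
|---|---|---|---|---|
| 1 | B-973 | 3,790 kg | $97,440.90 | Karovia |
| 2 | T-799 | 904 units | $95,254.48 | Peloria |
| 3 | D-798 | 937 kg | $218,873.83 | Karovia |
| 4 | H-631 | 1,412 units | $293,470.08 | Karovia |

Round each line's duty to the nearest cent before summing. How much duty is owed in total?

Line 1 (B-973, Karovia, 3,790 kg, $97,440.90):
Base rate for B-973 is 23.5%.
Origin Karovia qualifies under the Galistan–Karovia agreement and B-973 is covered: preferential rate Free applies instead.
The additional-duty order on B-973 targets Peloria, not Karovia; it does not apply.
Duty = $97,440.90 × 0% = $0.00.
Line 2 (T-799, Peloria, 904 units, $95,254.48):
Base rate for T-799 is 4%.
Additional duty on T-799 from Peloria: +48.8%. Applied ad valorem rate: 4% + 48.8% = 52.8%.
Duty = $95,254.48 × 52.8% = $50,294.37.
Line 3 (D-798, Karovia, 937 kg, $218,873.83):
Base rate for D-798 is 7.5% + $3.47/kg.
Origin Karovia qualifies under the Galistan–Karovia agreement and D-798 is covered: preferential rate Free applies instead.
Duty = $218,873.83 × 0% = $0.00.
Line 4 (H-631, Karovia, 1,412 units, $293,470.08):
Base rate for H-631 is 18% + $3.05/unit.
Origin Karovia qualifies under the Galistan–Karovia agreement and H-631 is covered: preferential rate Free applies instead.
Duty = $293,470.08 × 0% = $0.00.
Total = $0.00 + $50,294.37 + $0.00 + $0.00 = $50,294.37.

$50,294.37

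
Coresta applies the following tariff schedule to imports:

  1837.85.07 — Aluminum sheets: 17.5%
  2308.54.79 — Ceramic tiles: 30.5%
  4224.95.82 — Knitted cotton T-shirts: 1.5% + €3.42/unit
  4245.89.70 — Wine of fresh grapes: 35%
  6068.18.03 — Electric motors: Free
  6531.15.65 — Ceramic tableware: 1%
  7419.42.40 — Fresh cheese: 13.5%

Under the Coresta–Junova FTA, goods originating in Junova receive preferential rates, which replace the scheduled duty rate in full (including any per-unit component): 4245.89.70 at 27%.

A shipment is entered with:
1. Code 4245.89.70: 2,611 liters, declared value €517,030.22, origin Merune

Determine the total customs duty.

€180,960.58

Line 1 (4245.89.70, Merune, 2,611 liters, €517,030.22):
Base rate for 4245.89.70 is 35%.
4245.89.70 has an FTA preferential rate, but origin Merune is not Junova; base rate stands.
Duty = €517,030.22 × 35% = €180,960.58.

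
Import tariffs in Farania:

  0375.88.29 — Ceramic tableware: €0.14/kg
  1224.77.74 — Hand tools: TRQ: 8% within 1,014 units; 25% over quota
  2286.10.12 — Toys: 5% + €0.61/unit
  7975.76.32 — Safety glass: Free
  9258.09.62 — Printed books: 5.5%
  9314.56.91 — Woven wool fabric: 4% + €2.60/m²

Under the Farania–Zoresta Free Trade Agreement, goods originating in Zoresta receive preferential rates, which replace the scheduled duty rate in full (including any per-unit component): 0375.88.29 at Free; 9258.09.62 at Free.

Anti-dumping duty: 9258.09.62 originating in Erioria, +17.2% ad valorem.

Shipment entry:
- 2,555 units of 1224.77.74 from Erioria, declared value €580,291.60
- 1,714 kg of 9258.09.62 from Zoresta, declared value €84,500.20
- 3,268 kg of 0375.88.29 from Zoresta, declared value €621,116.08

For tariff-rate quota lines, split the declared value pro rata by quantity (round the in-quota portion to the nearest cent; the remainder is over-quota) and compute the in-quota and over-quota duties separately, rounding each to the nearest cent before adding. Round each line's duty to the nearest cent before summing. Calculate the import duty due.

Line 1 (1224.77.74, Erioria, 2,555 units, €580,291.60):
Code 1224.77.74 is under a tariff-rate quota (threshold 1,014 units). In-quota: 1,014 units at 8%; over-quota: 1,541 units at 25%.
Pro-rata value split: in-quota = €580,291.60 × 1,014/2,555 = €230,299.68; over-quota = €580,291.60 − €230,299.68 = €349,991.92.
In-quota duty = €230,299.68 × 8% = €18,423.97. Over-quota duty = €349,991.92 × 25% = €87,497.98.
Line duty = €18,423.97 + €87,497.98 = €105,921.95.
Line 2 (9258.09.62, Zoresta, 1,714 kg, €84,500.20):
Base rate for 9258.09.62 is 5.5%.
Origin Zoresta qualifies under the Farania–Zoresta agreement and 9258.09.62 is covered: preferential rate Free applies instead.
The additional-duty order on 9258.09.62 targets Erioria, not Zoresta; it does not apply.
Duty = €84,500.20 × 0% = €0.00.
Line 3 (0375.88.29, Zoresta, 3,268 kg, €621,116.08):
Base rate for 0375.88.29 is €0.14/kg.
Origin Zoresta qualifies under the Farania–Zoresta agreement and 0375.88.29 is covered: preferential rate Free applies instead.
Duty = €621,116.08 × 0% = €0.00.
Total = €105,921.95 + €0.00 + €0.00 = €105,921.95.

€105,921.95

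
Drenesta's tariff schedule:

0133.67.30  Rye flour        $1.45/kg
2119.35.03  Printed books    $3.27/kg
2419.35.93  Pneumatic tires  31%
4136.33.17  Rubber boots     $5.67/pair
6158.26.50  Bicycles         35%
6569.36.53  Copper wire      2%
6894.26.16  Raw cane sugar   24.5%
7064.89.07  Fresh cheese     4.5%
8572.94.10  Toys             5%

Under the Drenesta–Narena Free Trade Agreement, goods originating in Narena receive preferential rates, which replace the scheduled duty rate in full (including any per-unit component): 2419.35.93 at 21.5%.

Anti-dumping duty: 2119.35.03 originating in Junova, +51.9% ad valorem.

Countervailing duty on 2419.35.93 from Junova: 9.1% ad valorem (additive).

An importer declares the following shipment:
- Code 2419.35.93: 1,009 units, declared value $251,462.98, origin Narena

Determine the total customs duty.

Line 1 (2419.35.93, Narena, 1,009 units, $251,462.98):
Base rate for 2419.35.93 is 31%.
Origin Narena qualifies under the Drenesta–Narena agreement and 2419.35.93 is covered: preferential rate 21.5% applies instead.
The additional-duty order on 2419.35.93 targets Junova, not Narena; it does not apply.
Duty = $251,462.98 × 21.5% = $54,064.54.

$54,064.54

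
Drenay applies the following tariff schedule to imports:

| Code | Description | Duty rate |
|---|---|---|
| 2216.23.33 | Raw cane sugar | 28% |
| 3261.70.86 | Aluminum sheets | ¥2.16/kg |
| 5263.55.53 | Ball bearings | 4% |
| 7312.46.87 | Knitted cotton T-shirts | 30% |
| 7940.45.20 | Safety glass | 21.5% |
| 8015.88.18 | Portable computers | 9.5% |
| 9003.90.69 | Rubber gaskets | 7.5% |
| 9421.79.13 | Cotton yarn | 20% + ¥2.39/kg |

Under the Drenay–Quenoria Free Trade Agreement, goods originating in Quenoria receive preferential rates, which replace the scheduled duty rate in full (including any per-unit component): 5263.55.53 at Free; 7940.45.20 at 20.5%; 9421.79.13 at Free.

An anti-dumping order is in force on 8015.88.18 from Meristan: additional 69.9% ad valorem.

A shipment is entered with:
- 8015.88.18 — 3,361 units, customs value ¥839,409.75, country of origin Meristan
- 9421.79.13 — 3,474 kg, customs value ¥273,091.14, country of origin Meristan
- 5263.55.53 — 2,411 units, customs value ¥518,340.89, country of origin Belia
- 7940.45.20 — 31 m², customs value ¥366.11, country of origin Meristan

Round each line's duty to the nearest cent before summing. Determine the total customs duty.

¥750,224.78

Line 1 (8015.88.18, Meristan, 3,361 units, ¥839,409.75):
Base rate for 8015.88.18 is 9.5%.
Additional duty on 8015.88.18 from Meristan: +69.9%. Applied ad valorem rate: 9.5% + 69.9% = 79.4%.
Duty = ¥839,409.75 × 79.4% = ¥666,491.34.
Line 2 (9421.79.13, Meristan, 3,474 kg, ¥273,091.14):
Base rate for 9421.79.13 is 20% + ¥2.39/kg.
9421.79.13 has an FTA preferential rate, but origin Meristan is not Quenoria; base rate stands.
Duty = ¥273,091.14 × 20% + 3,474 × ¥2.39 = ¥62,921.09.
Line 3 (5263.55.53, Belia, 2,411 units, ¥518,340.89):
Base rate for 5263.55.53 is 4%.
5263.55.53 has an FTA preferential rate, but origin Belia is not Quenoria; base rate stands.
Duty = ¥518,340.89 × 4% = ¥20,733.64.
Line 4 (7940.45.20, Meristan, 31 m², ¥366.11):
Base rate for 7940.45.20 is 21.5%.
7940.45.20 has an FTA preferential rate, but origin Meristan is not Quenoria; base rate stands.
Duty = ¥366.11 × 21.5% = ¥78.71.
Total = ¥666,491.34 + ¥62,921.09 + ¥20,733.64 + ¥78.71 = ¥750,224.78.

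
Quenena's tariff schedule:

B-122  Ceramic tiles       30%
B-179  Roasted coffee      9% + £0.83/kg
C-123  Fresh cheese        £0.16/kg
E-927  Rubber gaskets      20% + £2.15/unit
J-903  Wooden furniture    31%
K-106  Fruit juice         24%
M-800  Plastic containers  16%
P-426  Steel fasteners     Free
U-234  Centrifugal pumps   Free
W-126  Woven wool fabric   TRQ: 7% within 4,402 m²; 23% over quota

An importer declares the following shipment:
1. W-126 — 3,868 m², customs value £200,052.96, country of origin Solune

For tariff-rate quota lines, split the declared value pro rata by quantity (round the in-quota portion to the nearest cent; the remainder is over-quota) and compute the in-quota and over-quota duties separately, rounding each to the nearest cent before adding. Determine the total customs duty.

Line 1 (W-126, Solune, 3,868 m², £200,052.96):
Code W-126 is under a tariff-rate quota (threshold 4,402 m²). Quantity 3,868 m² is within the quota, so the in-quota rate 7% applies to the full value.
Duty = £200,052.96 × 7% = £14,003.71.

£14,003.71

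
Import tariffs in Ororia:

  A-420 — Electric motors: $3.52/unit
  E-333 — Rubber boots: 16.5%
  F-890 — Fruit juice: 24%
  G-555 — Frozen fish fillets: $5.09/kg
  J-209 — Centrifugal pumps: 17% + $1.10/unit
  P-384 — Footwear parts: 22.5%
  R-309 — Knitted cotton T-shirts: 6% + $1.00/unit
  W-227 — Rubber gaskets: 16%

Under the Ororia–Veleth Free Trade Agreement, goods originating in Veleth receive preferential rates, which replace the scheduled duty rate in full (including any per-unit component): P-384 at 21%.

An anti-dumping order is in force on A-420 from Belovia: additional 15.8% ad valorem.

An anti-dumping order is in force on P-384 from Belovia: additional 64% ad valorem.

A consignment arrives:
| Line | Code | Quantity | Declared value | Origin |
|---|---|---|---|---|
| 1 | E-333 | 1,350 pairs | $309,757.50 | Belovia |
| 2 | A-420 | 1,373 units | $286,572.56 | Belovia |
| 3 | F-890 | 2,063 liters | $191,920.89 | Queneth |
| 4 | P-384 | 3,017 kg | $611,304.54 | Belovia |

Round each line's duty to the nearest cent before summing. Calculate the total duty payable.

Line 1 (E-333, Belovia, 1,350 pairs, $309,757.50):
Base rate for E-333 is 16.5%.
Duty = $309,757.50 × 16.5% = $51,109.99.
Line 2 (A-420, Belovia, 1,373 units, $286,572.56):
Base rate for A-420 is $3.52/unit.
Additional duty on A-420 from Belovia: +15.8% ad valorem. Applied ad valorem rate = 15.8%.
Duty = $286,572.56 × 15.8% + 1,373 × $3.52 = $50,111.42.
Line 3 (F-890, Queneth, 2,063 liters, $191,920.89):
Base rate for F-890 is 24%.
Duty = $191,920.89 × 24% = $46,061.01.
Line 4 (P-384, Belovia, 3,017 kg, $611,304.54):
Base rate for P-384 is 22.5%.
P-384 has an FTA preferential rate, but origin Belovia is not Veleth; base rate stands.
Additional duty on P-384 from Belovia: +64%. Applied ad valorem rate: 22.5% + 64% = 86.5%.
Duty = $611,304.54 × 86.5% = $528,778.43.
Total = $51,109.99 + $50,111.42 + $46,061.01 + $528,778.43 = $676,060.85.

$676,060.85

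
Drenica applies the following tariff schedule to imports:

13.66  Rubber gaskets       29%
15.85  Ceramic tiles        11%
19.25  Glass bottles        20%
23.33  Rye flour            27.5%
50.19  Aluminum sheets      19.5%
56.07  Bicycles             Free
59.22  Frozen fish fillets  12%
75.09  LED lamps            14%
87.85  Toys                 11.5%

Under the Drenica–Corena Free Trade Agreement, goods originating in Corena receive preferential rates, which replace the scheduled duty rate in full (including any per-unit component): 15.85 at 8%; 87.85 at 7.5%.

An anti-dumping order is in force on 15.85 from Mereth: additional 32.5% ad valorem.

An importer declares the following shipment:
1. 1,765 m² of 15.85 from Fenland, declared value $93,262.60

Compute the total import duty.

$10,258.89

Line 1 (15.85, Fenland, 1,765 m², $93,262.60):
Base rate for 15.85 is 11%.
15.85 has an FTA preferential rate, but origin Fenland is not Corena; base rate stands.
The additional-duty order on 15.85 targets Mereth, not Fenland; it does not apply.
Duty = $93,262.60 × 11% = $10,258.89.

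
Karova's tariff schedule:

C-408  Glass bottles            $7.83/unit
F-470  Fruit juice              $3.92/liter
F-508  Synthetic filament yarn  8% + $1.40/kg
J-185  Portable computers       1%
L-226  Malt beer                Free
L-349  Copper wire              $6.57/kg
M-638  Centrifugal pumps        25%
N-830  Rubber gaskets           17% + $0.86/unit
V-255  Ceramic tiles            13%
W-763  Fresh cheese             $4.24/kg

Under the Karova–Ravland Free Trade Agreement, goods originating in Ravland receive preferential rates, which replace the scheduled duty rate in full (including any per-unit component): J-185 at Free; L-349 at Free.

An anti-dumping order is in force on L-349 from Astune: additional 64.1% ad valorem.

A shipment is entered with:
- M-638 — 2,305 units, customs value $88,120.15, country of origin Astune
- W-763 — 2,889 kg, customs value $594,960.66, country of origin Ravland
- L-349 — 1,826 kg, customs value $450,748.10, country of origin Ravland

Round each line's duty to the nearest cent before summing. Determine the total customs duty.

$34,279.40

Line 1 (M-638, Astune, 2,305 units, $88,120.15):
Base rate for M-638 is 25%.
Duty = $88,120.15 × 25% = $22,030.04.
Line 2 (W-763, Ravland, 2,889 kg, $594,960.66):
Base rate for W-763 is $4.24/kg.
Origin Ravland is the FTA partner but W-763 is not on the preference list; base rate stands.
Duty = 2,889 × $4.24 = $12,249.36.
Line 3 (L-349, Ravland, 1,826 kg, $450,748.10):
Base rate for L-349 is $6.57/kg.
Origin Ravland qualifies under the Karova–Ravland agreement and L-349 is covered: preferential rate Free applies instead.
The additional-duty order on L-349 targets Astune, not Ravland; it does not apply.
Duty = $450,748.10 × 0% = $0.00.
Total = $22,030.04 + $12,249.36 + $0.00 = $34,279.40.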